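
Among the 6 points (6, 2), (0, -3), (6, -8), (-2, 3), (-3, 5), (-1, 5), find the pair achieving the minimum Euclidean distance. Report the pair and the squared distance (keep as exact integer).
Pair = ((-3, 5), (-1, 5)); squared distance = 4

Compute all C(6, 2) = 15 pairwise squared distances (x_i − x_j)² + (y_i − y_j)². The minimum is 4, attained by the pair ((-3, 5), (-1, 5)).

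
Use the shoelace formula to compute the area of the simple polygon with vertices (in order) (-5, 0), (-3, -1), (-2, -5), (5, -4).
Area = 31/2

Shoelace formula: Area = (1/2) |Σ_i (x_i · y_{i+1} − x_{i+1} · y_i)| (indices mod n). Compute each cross term:
  (-5)(-1) − (-3)(0) = 5
  (-3)(-5) − (-2)(-1) = 13
  (-2)(-4) − (5)(-5) = 33
  (5)(0) − (-5)(-4) = -20
Sum = 31, so (signed) Area = 31/2 = 31/2, |Area| = 31/2.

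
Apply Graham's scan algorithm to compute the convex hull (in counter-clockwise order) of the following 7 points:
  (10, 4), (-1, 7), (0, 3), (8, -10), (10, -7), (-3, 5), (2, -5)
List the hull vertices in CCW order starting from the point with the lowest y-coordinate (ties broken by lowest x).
Hull (CCW) = [(8, -10), (10, -7), (10, 4), (-1, 7), (-3, 5), (2, -5)]

Graham scan procedure:
  1. Find the pivot p₀ = point with lowest y (tie → lowest x): (8, -10).
  2. Sort the remaining points by polar angle around p₀.
  3. Walk through sorted points, maintaining a stack; pop the top while the last three entries make a non-left turn (cross product ≤ 0).
  4. Final stack is the convex hull in CCW order: (8, -10), (10, -7), (10, 4), (-1, 7), (-3, 5), (2, -5).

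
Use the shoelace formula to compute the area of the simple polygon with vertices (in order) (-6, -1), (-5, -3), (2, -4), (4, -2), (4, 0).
Area = 55/2

Shoelace formula: Area = (1/2) |Σ_i (x_i · y_{i+1} − x_{i+1} · y_i)| (indices mod n). Compute each cross term:
  (-6)(-3) − (-5)(-1) = 13
  (-5)(-4) − (2)(-3) = 26
  (2)(-2) − (4)(-4) = 12
  (4)(0) − (4)(-2) = 8
  (4)(-1) − (-6)(0) = -4
Sum = 55, so (signed) Area = 55/2 = 55/2, |Area| = 55/2.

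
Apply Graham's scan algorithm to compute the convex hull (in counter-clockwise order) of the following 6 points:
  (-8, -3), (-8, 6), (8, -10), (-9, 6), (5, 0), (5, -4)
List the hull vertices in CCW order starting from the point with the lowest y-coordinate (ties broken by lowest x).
Hull (CCW) = [(8, -10), (5, 0), (-8, 6), (-9, 6), (-8, -3)]

Graham scan procedure:
  1. Find the pivot p₀ = point with lowest y (tie → lowest x): (8, -10).
  2. Sort the remaining points by polar angle around p₀.
  3. Walk through sorted points, maintaining a stack; pop the top while the last three entries make a non-left turn (cross product ≤ 0).
  4. Final stack is the convex hull in CCW order: (8, -10), (5, 0), (-8, 6), (-9, 6), (-8, -3).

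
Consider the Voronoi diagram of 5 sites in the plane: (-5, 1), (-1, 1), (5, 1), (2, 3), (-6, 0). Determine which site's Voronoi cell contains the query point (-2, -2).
Nearest site = (-1, 1)

The Voronoi cell of site s contains exactly those query points closer to s than to any other site. Compute squared distances from q = (-2, -2) to each site:
  (-1 − -2)² + (1 − -2)² = 10
  (-5 − -2)² + (1 − -2)² = 18
  (-6 − -2)² + (0 − -2)² = 20
  (2 − -2)² + (3 − -2)² = 41
  (5 − -2)² + (1 − -2)² = 58
Minimum is attained by (-1, 1), so q lies in its Voronoi cell.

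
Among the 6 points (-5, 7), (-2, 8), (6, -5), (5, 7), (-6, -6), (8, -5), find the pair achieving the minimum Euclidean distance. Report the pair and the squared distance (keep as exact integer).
Pair = ((6, -5), (8, -5)); squared distance = 4

Compute all C(6, 2) = 15 pairwise squared distances (x_i − x_j)² + (y_i − y_j)². The minimum is 4, attained by the pair ((6, -5), (8, -5)).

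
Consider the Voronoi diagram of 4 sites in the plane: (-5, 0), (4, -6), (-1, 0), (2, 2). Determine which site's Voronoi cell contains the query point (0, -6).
Nearest site = (4, -6)

The Voronoi cell of site s contains exactly those query points closer to s than to any other site. Compute squared distances from q = (0, -6) to each site:
  (4 − 0)² + (-6 − -6)² = 16
  (-1 − 0)² + (0 − -6)² = 37
  (-5 − 0)² + (0 − -6)² = 61
  (2 − 0)² + (2 − -6)² = 68
Minimum is attained by (4, -6), so q lies in its Voronoi cell.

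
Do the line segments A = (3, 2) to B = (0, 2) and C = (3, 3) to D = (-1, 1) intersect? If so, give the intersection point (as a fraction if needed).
Yes; intersection at (1, 2) (t = 2/3 on AB, s = 1/2 on CD)

Parametrize AB as A + t(B − A) = (3 + -3 t, 2 + 0 t) and CD as C + s(D − C) = (3 + -4 s, 3 + -2 s). Solve the linear system for (t, s). Determinant = -6 ≠ 0, so a unique intersection of the containing lines exists. Solution: t = 2/3, s = 1/2 — both in [0, 1], so the segments cross. Intersection point: (1, 2).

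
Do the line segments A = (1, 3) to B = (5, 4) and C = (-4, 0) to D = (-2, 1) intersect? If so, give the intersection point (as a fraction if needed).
No (intersection of containing lines falls outside at least one segment)

Parametrize and solve: t = 1/2, s = 7/2. At least one of these is outside [0, 1], so the segments do not intersect.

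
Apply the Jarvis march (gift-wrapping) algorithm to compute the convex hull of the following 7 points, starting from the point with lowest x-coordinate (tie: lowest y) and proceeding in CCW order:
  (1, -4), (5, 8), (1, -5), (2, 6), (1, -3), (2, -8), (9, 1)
Hull (CCW) = [(1, -5), (2, -8), (9, 1), (5, 8), (2, 6), (1, -3)]

Jarvis march: at each step, from the current hull vertex p, select the next vertex q as the point such that every other point lies strictly to the left of (or on) the directed line p → q. (Equivalently: for every other point r, the cross product (q − p) × (r − p) ≥ 0.)
Starting point (lowest x, tie lowest y): (1, -5). Wrap until returning to start. Resulting hull: (1, -5), (2, -8), (9, 1), (5, 8), (2, 6), (1, -3).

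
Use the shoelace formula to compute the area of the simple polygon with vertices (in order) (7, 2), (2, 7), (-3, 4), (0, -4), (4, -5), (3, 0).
Area = 123/2

Shoelace formula: Area = (1/2) |Σ_i (x_i · y_{i+1} − x_{i+1} · y_i)| (indices mod n). Compute each cross term:
  (7)(7) − (2)(2) = 45
  (2)(4) − (-3)(7) = 29
  (-3)(-4) − (0)(4) = 12
  (0)(-5) − (4)(-4) = 16
  (4)(0) − (3)(-5) = 15
  (3)(2) − (7)(0) = 6
Sum = 123, so (signed) Area = 123/2 = 123/2, |Area| = 123/2.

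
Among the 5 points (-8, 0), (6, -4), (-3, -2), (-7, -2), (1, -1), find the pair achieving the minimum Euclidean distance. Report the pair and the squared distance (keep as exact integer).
Pair = ((-8, 0), (-7, -2)); squared distance = 5

Compute all C(5, 2) = 10 pairwise squared distances (x_i − x_j)² + (y_i − y_j)². The minimum is 5, attained by the pair ((-8, 0), (-7, -2)).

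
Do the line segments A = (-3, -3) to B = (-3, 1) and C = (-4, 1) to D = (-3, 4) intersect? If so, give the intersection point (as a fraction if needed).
No (intersection of containing lines falls outside at least one segment)

Parametrize and solve: t = 7/4, s = 1. At least one of these is outside [0, 1], so the segments do not intersect.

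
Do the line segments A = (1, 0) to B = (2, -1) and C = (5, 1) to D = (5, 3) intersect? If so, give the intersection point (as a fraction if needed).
No (intersection of containing lines falls outside at least one segment)

Parametrize and solve: t = 4, s = -5/2. At least one of these is outside [0, 1], so the segments do not intersect.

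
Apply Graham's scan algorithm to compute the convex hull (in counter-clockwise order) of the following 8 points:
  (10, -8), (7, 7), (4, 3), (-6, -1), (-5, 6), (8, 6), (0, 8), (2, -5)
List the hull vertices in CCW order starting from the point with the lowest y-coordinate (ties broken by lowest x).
Hull (CCW) = [(10, -8), (8, 6), (7, 7), (0, 8), (-5, 6), (-6, -1), (2, -5)]

Graham scan procedure:
  1. Find the pivot p₀ = point with lowest y (tie → lowest x): (10, -8).
  2. Sort the remaining points by polar angle around p₀.
  3. Walk through sorted points, maintaining a stack; pop the top while the last three entries make a non-left turn (cross product ≤ 0).
  4. Final stack is the convex hull in CCW order: (10, -8), (8, 6), (7, 7), (0, 8), (-5, 6), (-6, -1), (2, -5).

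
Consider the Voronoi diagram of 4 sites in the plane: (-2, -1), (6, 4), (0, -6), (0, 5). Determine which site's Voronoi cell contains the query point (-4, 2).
Nearest site = (-2, -1)

The Voronoi cell of site s contains exactly those query points closer to s than to any other site. Compute squared distances from q = (-4, 2) to each site:
  (-2 − -4)² + (-1 − 2)² = 13
  (0 − -4)² + (5 − 2)² = 25
  (0 − -4)² + (-6 − 2)² = 80
  (6 − -4)² + (4 − 2)² = 104
Minimum is attained by (-2, -1), so q lies in its Voronoi cell.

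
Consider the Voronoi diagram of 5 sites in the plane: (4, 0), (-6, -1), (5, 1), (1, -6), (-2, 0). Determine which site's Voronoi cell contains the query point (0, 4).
Nearest site = (-2, 0)

The Voronoi cell of site s contains exactly those query points closer to s than to any other site. Compute squared distances from q = (0, 4) to each site:
  (-2 − 0)² + (0 − 4)² = 20
  (4 − 0)² + (0 − 4)² = 32
  (5 − 0)² + (1 − 4)² = 34
  (-6 − 0)² + (-1 − 4)² = 61
  (1 − 0)² + (-6 − 4)² = 101
Minimum is attained by (-2, 0), so q lies in its Voronoi cell.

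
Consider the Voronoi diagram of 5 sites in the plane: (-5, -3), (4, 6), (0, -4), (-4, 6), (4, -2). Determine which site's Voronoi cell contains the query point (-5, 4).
Nearest site = (-4, 6)

The Voronoi cell of site s contains exactly those query points closer to s than to any other site. Compute squared distances from q = (-5, 4) to each site:
  (-4 − -5)² + (6 − 4)² = 5
  (-5 − -5)² + (-3 − 4)² = 49
  (4 − -5)² + (6 − 4)² = 85
  (0 − -5)² + (-4 − 4)² = 89
  (4 − -5)² + (-2 − 4)² = 117
Minimum is attained by (-4, 6), so q lies in its Voronoi cell.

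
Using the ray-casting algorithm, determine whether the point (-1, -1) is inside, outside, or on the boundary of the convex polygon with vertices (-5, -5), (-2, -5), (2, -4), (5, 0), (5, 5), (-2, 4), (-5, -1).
The point (-1, -1) lies strictly inside the polygon

Cast a horizontal ray to the right from the query point and count how many polygon edges it crosses (each edge strictly once or zero times, handled with the usual half-open convention). 
Parity of crossings → odd ⇒ inside.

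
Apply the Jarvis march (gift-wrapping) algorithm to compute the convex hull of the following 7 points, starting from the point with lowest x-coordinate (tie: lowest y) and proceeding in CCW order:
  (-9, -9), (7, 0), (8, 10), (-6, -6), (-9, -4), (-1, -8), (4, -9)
Hull (CCW) = [(-9, -9), (4, -9), (7, 0), (8, 10), (-9, -4)]

Jarvis march: at each step, from the current hull vertex p, select the next vertex q as the point such that every other point lies strictly to the left of (or on) the directed line p → q. (Equivalently: for every other point r, the cross product (q − p) × (r − p) ≥ 0.)
Starting point (lowest x, tie lowest y): (-9, -9). Wrap until returning to start. Resulting hull: (-9, -9), (4, -9), (7, 0), (8, 10), (-9, -4).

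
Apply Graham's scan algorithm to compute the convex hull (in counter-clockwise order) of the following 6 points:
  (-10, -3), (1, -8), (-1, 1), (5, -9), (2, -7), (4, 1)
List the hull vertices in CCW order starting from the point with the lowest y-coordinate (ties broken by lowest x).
Hull (CCW) = [(5, -9), (4, 1), (-1, 1), (-10, -3), (1, -8)]

Graham scan procedure:
  1. Find the pivot p₀ = point with lowest y (tie → lowest x): (5, -9).
  2. Sort the remaining points by polar angle around p₀.
  3. Walk through sorted points, maintaining a stack; pop the top while the last three entries make a non-left turn (cross product ≤ 0).
  4. Final stack is the convex hull in CCW order: (5, -9), (4, 1), (-1, 1), (-10, -3), (1, -8).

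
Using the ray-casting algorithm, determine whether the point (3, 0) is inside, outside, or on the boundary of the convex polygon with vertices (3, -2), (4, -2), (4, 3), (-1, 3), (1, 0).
The point (3, 0) lies strictly inside the polygon

Cast a horizontal ray to the right from the query point and count how many polygon edges it crosses (each edge strictly once or zero times, handled with the usual half-open convention). 
Parity of crossings → odd ⇒ inside.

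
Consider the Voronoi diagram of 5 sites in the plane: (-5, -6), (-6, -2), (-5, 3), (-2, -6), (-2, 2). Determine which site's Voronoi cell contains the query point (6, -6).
Nearest site = (-2, -6)

The Voronoi cell of site s contains exactly those query points closer to s than to any other site. Compute squared distances from q = (6, -6) to each site:
  (-2 − 6)² + (-6 − -6)² = 64
  (-5 − 6)² + (-6 − -6)² = 121
  (-2 − 6)² + (2 − -6)² = 128
  (-6 − 6)² + (-2 − -6)² = 160
  (-5 − 6)² + (3 − -6)² = 202
Minimum is attained by (-2, -6), so q lies in its Voronoi cell.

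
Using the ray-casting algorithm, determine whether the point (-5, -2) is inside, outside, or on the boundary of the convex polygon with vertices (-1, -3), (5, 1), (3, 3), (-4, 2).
The point (-5, -2) lies strictly outside the polygon

Cast a horizontal ray to the right from the query point and count how many polygon edges it crosses (each edge strictly once or zero times, handled with the usual half-open convention). 
Parity of crossings → even ⇒ outside.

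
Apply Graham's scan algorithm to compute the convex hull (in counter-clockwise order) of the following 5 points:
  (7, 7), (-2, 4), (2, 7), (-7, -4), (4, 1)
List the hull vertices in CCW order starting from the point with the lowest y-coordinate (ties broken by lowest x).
Hull (CCW) = [(-7, -4), (4, 1), (7, 7), (2, 7), (-2, 4)]

Graham scan procedure:
  1. Find the pivot p₀ = point with lowest y (tie → lowest x): (-7, -4).
  2. Sort the remaining points by polar angle around p₀.
  3. Walk through sorted points, maintaining a stack; pop the top while the last three entries make a non-left turn (cross product ≤ 0).
  4. Final stack is the convex hull in CCW order: (-7, -4), (4, 1), (7, 7), (2, 7), (-2, 4).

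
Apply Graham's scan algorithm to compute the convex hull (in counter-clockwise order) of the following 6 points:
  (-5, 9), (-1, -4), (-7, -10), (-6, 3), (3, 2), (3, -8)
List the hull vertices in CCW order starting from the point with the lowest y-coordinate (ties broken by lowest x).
Hull (CCW) = [(-7, -10), (3, -8), (3, 2), (-5, 9), (-6, 3)]

Graham scan procedure:
  1. Find the pivot p₀ = point with lowest y (tie → lowest x): (-7, -10).
  2. Sort the remaining points by polar angle around p₀.
  3. Walk through sorted points, maintaining a stack; pop the top while the last three entries make a non-left turn (cross product ≤ 0).
  4. Final stack is the convex hull in CCW order: (-7, -10), (3, -8), (3, 2), (-5, 9), (-6, 3).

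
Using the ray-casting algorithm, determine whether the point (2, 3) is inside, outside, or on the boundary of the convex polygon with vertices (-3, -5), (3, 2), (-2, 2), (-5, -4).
The point (2, 3) lies strictly outside the polygon

Cast a horizontal ray to the right from the query point and count how many polygon edges it crosses (each edge strictly once or zero times, handled with the usual half-open convention). 
Parity of crossings → even ⇒ outside.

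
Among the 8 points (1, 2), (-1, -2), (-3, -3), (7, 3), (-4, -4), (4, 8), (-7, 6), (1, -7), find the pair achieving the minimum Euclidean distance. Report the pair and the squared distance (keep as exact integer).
Pair = ((-3, -3), (-4, -4)); squared distance = 2

Compute all C(8, 2) = 28 pairwise squared distances (x_i − x_j)² + (y_i − y_j)². The minimum is 2, attained by the pair ((-3, -3), (-4, -4)).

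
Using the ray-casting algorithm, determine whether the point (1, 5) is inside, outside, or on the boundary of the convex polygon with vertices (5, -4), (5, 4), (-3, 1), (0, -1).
The point (1, 5) lies strictly outside the polygon

Cast a horizontal ray to the right from the query point and count how many polygon edges it crosses (each edge strictly once or zero times, handled with the usual half-open convention). 
Parity of crossings → even ⇒ outside.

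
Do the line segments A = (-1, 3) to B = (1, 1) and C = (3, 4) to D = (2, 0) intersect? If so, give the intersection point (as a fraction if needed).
No (intersection of containing lines falls outside at least one segment)

Parametrize and solve: t = 3/2, s = 1. At least one of these is outside [0, 1], so the segments do not intersect.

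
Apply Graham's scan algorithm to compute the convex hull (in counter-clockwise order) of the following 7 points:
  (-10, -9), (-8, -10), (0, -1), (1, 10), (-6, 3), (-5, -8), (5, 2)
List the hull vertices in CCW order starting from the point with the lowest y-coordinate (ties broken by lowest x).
Hull (CCW) = [(-8, -10), (-5, -8), (5, 2), (1, 10), (-6, 3), (-10, -9)]

Graham scan procedure:
  1. Find the pivot p₀ = point with lowest y (tie → lowest x): (-8, -10).
  2. Sort the remaining points by polar angle around p₀.
  3. Walk through sorted points, maintaining a stack; pop the top while the last three entries make a non-left turn (cross product ≤ 0).
  4. Final stack is the convex hull in CCW order: (-8, -10), (-5, -8), (5, 2), (1, 10), (-6, 3), (-10, -9).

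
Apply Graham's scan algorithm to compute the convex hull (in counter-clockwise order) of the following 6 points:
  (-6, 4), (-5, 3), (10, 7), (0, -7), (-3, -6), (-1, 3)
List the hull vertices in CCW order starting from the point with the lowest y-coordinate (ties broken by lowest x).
Hull (CCW) = [(0, -7), (10, 7), (-6, 4), (-3, -6)]

Graham scan procedure:
  1. Find the pivot p₀ = point with lowest y (tie → lowest x): (0, -7).
  2. Sort the remaining points by polar angle around p₀.
  3. Walk through sorted points, maintaining a stack; pop the top while the last three entries make a non-left turn (cross product ≤ 0).
  4. Final stack is the convex hull in CCW order: (0, -7), (10, 7), (-6, 4), (-3, -6).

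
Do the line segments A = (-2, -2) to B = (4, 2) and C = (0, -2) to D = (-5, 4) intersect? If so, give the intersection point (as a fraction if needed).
Yes; intersection at (-5/7, -8/7) (t = 3/14 on AB, s = 1/7 on CD)

Parametrize AB as A + t(B − A) = (-2 + 6 t, -2 + 4 t) and CD as C + s(D − C) = (0 + -5 s, -2 + 6 s). Solve the linear system for (t, s). Determinant = -56 ≠ 0, so a unique intersection of the containing lines exists. Solution: t = 3/14, s = 1/7 — both in [0, 1], so the segments cross. Intersection point: (-5/7, -8/7).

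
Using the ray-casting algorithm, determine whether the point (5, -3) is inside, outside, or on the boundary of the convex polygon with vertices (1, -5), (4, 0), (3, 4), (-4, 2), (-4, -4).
The point (5, -3) lies strictly outside the polygon

Cast a horizontal ray to the right from the query point and count how many polygon edges it crosses (each edge strictly once or zero times, handled with the usual half-open convention). 
Parity of crossings → even ⇒ outside.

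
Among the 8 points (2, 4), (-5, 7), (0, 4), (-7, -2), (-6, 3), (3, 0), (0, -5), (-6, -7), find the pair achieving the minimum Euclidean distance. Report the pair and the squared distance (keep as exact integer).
Pair = ((2, 4), (0, 4)); squared distance = 4

Compute all C(8, 2) = 28 pairwise squared distances (x_i − x_j)² + (y_i − y_j)². The minimum is 4, attained by the pair ((2, 4), (0, 4)).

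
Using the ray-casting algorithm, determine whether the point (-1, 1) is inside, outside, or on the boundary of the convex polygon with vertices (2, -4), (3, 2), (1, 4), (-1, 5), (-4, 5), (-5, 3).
The point (-1, 1) lies strictly inside the polygon

Cast a horizontal ray to the right from the query point and count how many polygon edges it crosses (each edge strictly once or zero times, handled with the usual half-open convention). 
Parity of crossings → odd ⇒ inside.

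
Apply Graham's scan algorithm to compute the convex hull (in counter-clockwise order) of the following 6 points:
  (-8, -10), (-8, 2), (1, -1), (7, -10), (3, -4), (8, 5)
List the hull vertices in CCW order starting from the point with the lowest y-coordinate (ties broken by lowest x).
Hull (CCW) = [(-8, -10), (7, -10), (8, 5), (-8, 2)]

Graham scan procedure:
  1. Find the pivot p₀ = point with lowest y (tie → lowest x): (-8, -10).
  2. Sort the remaining points by polar angle around p₀.
  3. Walk through sorted points, maintaining a stack; pop the top while the last three entries make a non-left turn (cross product ≤ 0).
  4. Final stack is the convex hull in CCW order: (-8, -10), (7, -10), (8, 5), (-8, 2).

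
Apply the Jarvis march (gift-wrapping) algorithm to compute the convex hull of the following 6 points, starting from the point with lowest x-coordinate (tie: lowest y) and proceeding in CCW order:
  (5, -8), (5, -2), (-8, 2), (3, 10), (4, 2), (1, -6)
Hull (CCW) = [(-8, 2), (1, -6), (5, -8), (5, -2), (3, 10)]

Jarvis march: at each step, from the current hull vertex p, select the next vertex q as the point such that every other point lies strictly to the left of (or on) the directed line p → q. (Equivalently: for every other point r, the cross product (q − p) × (r − p) ≥ 0.)
Starting point (lowest x, tie lowest y): (-8, 2). Wrap until returning to start. Resulting hull: (-8, 2), (1, -6), (5, -8), (5, -2), (3, 10).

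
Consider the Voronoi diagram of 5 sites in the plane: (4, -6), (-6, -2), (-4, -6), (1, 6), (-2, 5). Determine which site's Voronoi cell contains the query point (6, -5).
Nearest site = (4, -6)

The Voronoi cell of site s contains exactly those query points closer to s than to any other site. Compute squared distances from q = (6, -5) to each site:
  (4 − 6)² + (-6 − -5)² = 5
  (-4 − 6)² + (-6 − -5)² = 101
  (1 − 6)² + (6 − -5)² = 146
  (-6 − 6)² + (-2 − -5)² = 153
  (-2 − 6)² + (5 − -5)² = 164
Minimum is attained by (4, -6), so q lies in its Voronoi cell.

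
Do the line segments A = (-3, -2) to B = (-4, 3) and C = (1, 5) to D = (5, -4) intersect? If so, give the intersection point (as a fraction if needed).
No (intersection of containing lines falls outside at least one segment)

Parametrize and solve: t = 64/11, s = -27/11. At least one of these is outside [0, 1], so the segments do not intersect.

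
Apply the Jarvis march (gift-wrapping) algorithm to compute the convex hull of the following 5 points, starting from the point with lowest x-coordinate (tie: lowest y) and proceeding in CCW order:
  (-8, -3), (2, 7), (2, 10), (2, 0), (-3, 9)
Hull (CCW) = [(-8, -3), (2, 0), (2, 10), (-3, 9)]

Jarvis march: at each step, from the current hull vertex p, select the next vertex q as the point such that every other point lies strictly to the left of (or on) the directed line p → q. (Equivalently: for every other point r, the cross product (q − p) × (r − p) ≥ 0.)
Starting point (lowest x, tie lowest y): (-8, -3). Wrap until returning to start. Resulting hull: (-8, -3), (2, 0), (2, 10), (-3, 9).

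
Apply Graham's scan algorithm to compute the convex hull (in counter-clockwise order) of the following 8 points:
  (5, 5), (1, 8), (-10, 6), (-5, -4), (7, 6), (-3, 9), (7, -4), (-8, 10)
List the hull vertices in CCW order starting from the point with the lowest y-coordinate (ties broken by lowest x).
Hull (CCW) = [(-5, -4), (7, -4), (7, 6), (1, 8), (-3, 9), (-8, 10), (-10, 6)]

Graham scan procedure:
  1. Find the pivot p₀ = point with lowest y (tie → lowest x): (-5, -4).
  2. Sort the remaining points by polar angle around p₀.
  3. Walk through sorted points, maintaining a stack; pop the top while the last three entries make a non-left turn (cross product ≤ 0).
  4. Final stack is the convex hull in CCW order: (-5, -4), (7, -4), (7, 6), (1, 8), (-3, 9), (-8, 10), (-10, 6).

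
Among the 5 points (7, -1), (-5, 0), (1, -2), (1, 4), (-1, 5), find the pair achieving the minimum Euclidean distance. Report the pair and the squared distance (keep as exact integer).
Pair = ((1, 4), (-1, 5)); squared distance = 5

Compute all C(5, 2) = 10 pairwise squared distances (x_i − x_j)² + (y_i − y_j)². The minimum is 5, attained by the pair ((1, 4), (-1, 5)).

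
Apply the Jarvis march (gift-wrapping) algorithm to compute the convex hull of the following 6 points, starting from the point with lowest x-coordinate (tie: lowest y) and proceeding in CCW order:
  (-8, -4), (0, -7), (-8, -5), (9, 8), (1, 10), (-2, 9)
Hull (CCW) = [(-8, -5), (0, -7), (9, 8), (1, 10), (-2, 9), (-8, -4)]

Jarvis march: at each step, from the current hull vertex p, select the next vertex q as the point such that every other point lies strictly to the left of (or on) the directed line p → q. (Equivalently: for every other point r, the cross product (q − p) × (r − p) ≥ 0.)
Starting point (lowest x, tie lowest y): (-8, -5). Wrap until returning to start. Resulting hull: (-8, -5), (0, -7), (9, 8), (1, 10), (-2, 9), (-8, -4).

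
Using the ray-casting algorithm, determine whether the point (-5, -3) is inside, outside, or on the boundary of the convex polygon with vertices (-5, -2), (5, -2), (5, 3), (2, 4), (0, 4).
The point (-5, -3) lies strictly outside the polygon

Cast a horizontal ray to the right from the query point and count how many polygon edges it crosses (each edge strictly once or zero times, handled with the usual half-open convention). 
Parity of crossings → even ⇒ outside.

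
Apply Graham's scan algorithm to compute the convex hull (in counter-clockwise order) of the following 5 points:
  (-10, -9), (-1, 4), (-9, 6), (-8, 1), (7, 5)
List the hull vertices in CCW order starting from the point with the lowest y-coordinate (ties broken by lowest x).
Hull (CCW) = [(-10, -9), (7, 5), (-9, 6)]

Graham scan procedure:
  1. Find the pivot p₀ = point with lowest y (tie → lowest x): (-10, -9).
  2. Sort the remaining points by polar angle around p₀.
  3. Walk through sorted points, maintaining a stack; pop the top while the last three entries make a non-left turn (cross product ≤ 0).
  4. Final stack is the convex hull in CCW order: (-10, -9), (7, 5), (-9, 6).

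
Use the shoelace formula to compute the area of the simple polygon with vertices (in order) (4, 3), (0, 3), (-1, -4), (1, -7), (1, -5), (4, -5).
Area = 75/2

Shoelace formula: Area = (1/2) |Σ_i (x_i · y_{i+1} − x_{i+1} · y_i)| (indices mod n). Compute each cross term:
  (4)(3) − (0)(3) = 12
  (0)(-4) − (-1)(3) = 3
  (-1)(-7) − (1)(-4) = 11
  (1)(-5) − (1)(-7) = 2
  (1)(-5) − (4)(-5) = 15
  (4)(3) − (4)(-5) = 32
Sum = 75, so (signed) Area = 75/2 = 75/2, |Area| = 75/2.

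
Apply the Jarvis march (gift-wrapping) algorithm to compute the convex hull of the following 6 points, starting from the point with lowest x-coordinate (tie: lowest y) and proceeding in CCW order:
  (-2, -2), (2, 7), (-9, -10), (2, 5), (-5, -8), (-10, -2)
Hull (CCW) = [(-10, -2), (-9, -10), (-5, -8), (2, 5), (2, 7)]

Jarvis march: at each step, from the current hull vertex p, select the next vertex q as the point such that every other point lies strictly to the left of (or on) the directed line p → q. (Equivalently: for every other point r, the cross product (q − p) × (r − p) ≥ 0.)
Starting point (lowest x, tie lowest y): (-10, -2). Wrap until returning to start. Resulting hull: (-10, -2), (-9, -10), (-5, -8), (2, 5), (2, 7).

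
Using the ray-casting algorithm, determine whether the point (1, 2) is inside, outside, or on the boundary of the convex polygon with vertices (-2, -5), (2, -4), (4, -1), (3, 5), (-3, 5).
The point (1, 2) lies strictly inside the polygon

Cast a horizontal ray to the right from the query point and count how many polygon edges it crosses (each edge strictly once or zero times, handled with the usual half-open convention). 
Parity of crossings → odd ⇒ inside.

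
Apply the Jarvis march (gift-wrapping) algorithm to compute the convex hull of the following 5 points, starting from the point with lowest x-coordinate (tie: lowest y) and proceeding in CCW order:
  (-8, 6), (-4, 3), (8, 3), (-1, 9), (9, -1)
Hull (CCW) = [(-8, 6), (-4, 3), (9, -1), (8, 3), (-1, 9)]

Jarvis march: at each step, from the current hull vertex p, select the next vertex q as the point such that every other point lies strictly to the left of (or on) the directed line p → q. (Equivalently: for every other point r, the cross product (q − p) × (r − p) ≥ 0.)
Starting point (lowest x, tie lowest y): (-8, 6). Wrap until returning to start. Resulting hull: (-8, 6), (-4, 3), (9, -1), (8, 3), (-1, 9).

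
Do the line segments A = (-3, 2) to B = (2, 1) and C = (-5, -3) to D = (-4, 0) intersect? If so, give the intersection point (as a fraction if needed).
No (intersection of containing lines falls outside at least one segment)

Parametrize and solve: t = -1/16, s = 27/16. At least one of these is outside [0, 1], so the segments do not intersect.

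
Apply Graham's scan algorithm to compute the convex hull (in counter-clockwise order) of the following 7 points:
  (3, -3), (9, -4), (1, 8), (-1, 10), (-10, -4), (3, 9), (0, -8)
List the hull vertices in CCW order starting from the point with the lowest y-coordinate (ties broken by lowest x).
Hull (CCW) = [(0, -8), (9, -4), (3, 9), (-1, 10), (-10, -4)]

Graham scan procedure:
  1. Find the pivot p₀ = point with lowest y (tie → lowest x): (0, -8).
  2. Sort the remaining points by polar angle around p₀.
  3. Walk through sorted points, maintaining a stack; pop the top while the last three entries make a non-left turn (cross product ≤ 0).
  4. Final stack is the convex hull in CCW order: (0, -8), (9, -4), (3, 9), (-1, 10), (-10, -4).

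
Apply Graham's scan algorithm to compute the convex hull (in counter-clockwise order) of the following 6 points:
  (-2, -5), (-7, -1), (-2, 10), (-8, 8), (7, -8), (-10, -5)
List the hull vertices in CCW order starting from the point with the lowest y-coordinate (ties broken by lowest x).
Hull (CCW) = [(7, -8), (-2, 10), (-8, 8), (-10, -5)]

Graham scan procedure:
  1. Find the pivot p₀ = point with lowest y (tie → lowest x): (7, -8).
  2. Sort the remaining points by polar angle around p₀.
  3. Walk through sorted points, maintaining a stack; pop the top while the last three entries make a non-left turn (cross product ≤ 0).
  4. Final stack is the convex hull in CCW order: (7, -8), (-2, 10), (-8, 8), (-10, -5).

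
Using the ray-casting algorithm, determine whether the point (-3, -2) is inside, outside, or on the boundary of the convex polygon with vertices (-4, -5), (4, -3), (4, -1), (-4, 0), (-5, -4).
The point (-3, -2) lies strictly inside the polygon

Cast a horizontal ray to the right from the query point and count how many polygon edges it crosses (each edge strictly once or zero times, handled with the usual half-open convention). 
Parity of crossings → odd ⇒ inside.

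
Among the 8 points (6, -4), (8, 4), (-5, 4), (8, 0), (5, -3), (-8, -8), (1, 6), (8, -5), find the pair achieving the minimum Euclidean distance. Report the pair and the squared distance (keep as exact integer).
Pair = ((6, -4), (5, -3)); squared distance = 2

Compute all C(8, 2) = 28 pairwise squared distances (x_i − x_j)² + (y_i − y_j)². The minimum is 2, attained by the pair ((6, -4), (5, -3)).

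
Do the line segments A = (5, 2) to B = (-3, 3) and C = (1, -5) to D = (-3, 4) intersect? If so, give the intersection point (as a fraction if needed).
Yes; intersection at (-43/17, 50/17) (t = 16/17 on AB, s = 15/17 on CD)

Parametrize AB as A + t(B − A) = (5 + -8 t, 2 + 1 t) and CD as C + s(D − C) = (1 + -4 s, -5 + 9 s). Solve the linear system for (t, s). Determinant = 68 ≠ 0, so a unique intersection of the containing lines exists. Solution: t = 16/17, s = 15/17 — both in [0, 1], so the segments cross. Intersection point: (-43/17, 50/17).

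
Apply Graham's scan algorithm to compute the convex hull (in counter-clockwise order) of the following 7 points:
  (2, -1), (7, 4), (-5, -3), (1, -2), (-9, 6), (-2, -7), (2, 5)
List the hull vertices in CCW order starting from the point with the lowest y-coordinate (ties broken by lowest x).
Hull (CCW) = [(-2, -7), (7, 4), (2, 5), (-9, 6), (-5, -3)]

Graham scan procedure:
  1. Find the pivot p₀ = point with lowest y (tie → lowest x): (-2, -7).
  2. Sort the remaining points by polar angle around p₀.
  3. Walk through sorted points, maintaining a stack; pop the top while the last three entries make a non-left turn (cross product ≤ 0).
  4. Final stack is the convex hull in CCW order: (-2, -7), (7, 4), (2, 5), (-9, 6), (-5, -3).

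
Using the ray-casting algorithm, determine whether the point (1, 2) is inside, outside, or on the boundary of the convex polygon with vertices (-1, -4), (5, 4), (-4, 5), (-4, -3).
The point (1, 2) lies strictly inside the polygon

Cast a horizontal ray to the right from the query point and count how many polygon edges it crosses (each edge strictly once or zero times, handled with the usual half-open convention). 
Parity of crossings → odd ⇒ inside.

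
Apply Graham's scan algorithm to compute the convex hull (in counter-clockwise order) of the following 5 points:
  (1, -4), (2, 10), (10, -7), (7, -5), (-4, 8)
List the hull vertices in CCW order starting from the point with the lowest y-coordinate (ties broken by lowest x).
Hull (CCW) = [(10, -7), (2, 10), (-4, 8), (1, -4)]

Graham scan procedure:
  1. Find the pivot p₀ = point with lowest y (tie → lowest x): (10, -7).
  2. Sort the remaining points by polar angle around p₀.
  3. Walk through sorted points, maintaining a stack; pop the top while the last three entries make a non-left turn (cross product ≤ 0).
  4. Final stack is the convex hull in CCW order: (10, -7), (2, 10), (-4, 8), (1, -4).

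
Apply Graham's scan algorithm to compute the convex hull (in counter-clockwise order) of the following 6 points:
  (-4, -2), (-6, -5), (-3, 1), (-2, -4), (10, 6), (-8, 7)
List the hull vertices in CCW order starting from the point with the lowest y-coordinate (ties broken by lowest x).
Hull (CCW) = [(-6, -5), (-2, -4), (10, 6), (-8, 7)]

Graham scan procedure:
  1. Find the pivot p₀ = point with lowest y (tie → lowest x): (-6, -5).
  2. Sort the remaining points by polar angle around p₀.
  3. Walk through sorted points, maintaining a stack; pop the top while the last three entries make a non-left turn (cross product ≤ 0).
  4. Final stack is the convex hull in CCW order: (-6, -5), (-2, -4), (10, 6), (-8, 7).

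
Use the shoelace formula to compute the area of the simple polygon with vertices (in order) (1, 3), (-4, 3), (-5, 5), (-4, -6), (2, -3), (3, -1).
Area = 101/2

Shoelace formula: Area = (1/2) |Σ_i (x_i · y_{i+1} − x_{i+1} · y_i)| (indices mod n). Compute each cross term:
  (1)(3) − (-4)(3) = 15
  (-4)(5) − (-5)(3) = -5
  (-5)(-6) − (-4)(5) = 50
  (-4)(-3) − (2)(-6) = 24
  (2)(-1) − (3)(-3) = 7
  (3)(3) − (1)(-1) = 10
Sum = 101, so (signed) Area = 101/2 = 101/2, |Area| = 101/2.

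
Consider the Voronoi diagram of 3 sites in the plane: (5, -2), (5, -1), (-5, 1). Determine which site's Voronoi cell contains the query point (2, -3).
Nearest site = (5, -2)

The Voronoi cell of site s contains exactly those query points closer to s than to any other site. Compute squared distances from q = (2, -3) to each site:
  (5 − 2)² + (-2 − -3)² = 10
  (5 − 2)² + (-1 − -3)² = 13
  (-5 − 2)² + (1 − -3)² = 65
Minimum is attained by (5, -2), so q lies in its Voronoi cell.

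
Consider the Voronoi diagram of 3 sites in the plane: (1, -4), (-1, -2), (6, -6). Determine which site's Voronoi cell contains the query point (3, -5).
Nearest site = (1, -4)

The Voronoi cell of site s contains exactly those query points closer to s than to any other site. Compute squared distances from q = (3, -5) to each site:
  (1 − 3)² + (-4 − -5)² = 5
  (6 − 3)² + (-6 − -5)² = 10
  (-1 − 3)² + (-2 − -5)² = 25
Minimum is attained by (1, -4), so q lies in its Voronoi cell.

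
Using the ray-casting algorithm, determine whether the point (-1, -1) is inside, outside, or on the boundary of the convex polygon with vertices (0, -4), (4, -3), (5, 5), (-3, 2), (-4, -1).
The point (-1, -1) lies strictly inside the polygon

Cast a horizontal ray to the right from the query point and count how many polygon edges it crosses (each edge strictly once or zero times, handled with the usual half-open convention). 
Parity of crossings → odd ⇒ inside.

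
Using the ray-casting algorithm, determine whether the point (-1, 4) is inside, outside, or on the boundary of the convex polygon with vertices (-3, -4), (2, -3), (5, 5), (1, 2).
The point (-1, 4) lies strictly outside the polygon

Cast a horizontal ray to the right from the query point and count how many polygon edges it crosses (each edge strictly once or zero times, handled with the usual half-open convention). 
Parity of crossings → even ⇒ outside.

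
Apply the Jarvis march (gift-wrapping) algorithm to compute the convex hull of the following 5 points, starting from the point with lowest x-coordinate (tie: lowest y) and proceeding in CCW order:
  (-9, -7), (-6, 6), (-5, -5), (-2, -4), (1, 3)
Hull (CCW) = [(-9, -7), (-2, -4), (1, 3), (-6, 6)]

Jarvis march: at each step, from the current hull vertex p, select the next vertex q as the point such that every other point lies strictly to the left of (or on) the directed line p → q. (Equivalently: for every other point r, the cross product (q − p) × (r − p) ≥ 0.)
Starting point (lowest x, tie lowest y): (-9, -7). Wrap until returning to start. Resulting hull: (-9, -7), (-2, -4), (1, 3), (-6, 6).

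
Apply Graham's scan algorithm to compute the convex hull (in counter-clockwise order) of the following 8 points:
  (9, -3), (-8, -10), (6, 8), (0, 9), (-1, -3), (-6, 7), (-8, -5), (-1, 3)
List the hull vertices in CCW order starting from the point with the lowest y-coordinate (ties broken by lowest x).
Hull (CCW) = [(-8, -10), (9, -3), (6, 8), (0, 9), (-6, 7), (-8, -5)]

Graham scan procedure:
  1. Find the pivot p₀ = point with lowest y (tie → lowest x): (-8, -10).
  2. Sort the remaining points by polar angle around p₀.
  3. Walk through sorted points, maintaining a stack; pop the top while the last three entries make a non-left turn (cross product ≤ 0).
  4. Final stack is the convex hull in CCW order: (-8, -10), (9, -3), (6, 8), (0, 9), (-6, 7), (-8, -5).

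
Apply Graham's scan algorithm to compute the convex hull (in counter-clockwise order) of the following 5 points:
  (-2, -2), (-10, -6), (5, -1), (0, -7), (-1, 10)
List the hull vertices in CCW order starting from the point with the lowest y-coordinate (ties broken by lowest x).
Hull (CCW) = [(0, -7), (5, -1), (-1, 10), (-10, -6)]

Graham scan procedure:
  1. Find the pivot p₀ = point with lowest y (tie → lowest x): (0, -7).
  2. Sort the remaining points by polar angle around p₀.
  3. Walk through sorted points, maintaining a stack; pop the top while the last three entries make a non-left turn (cross product ≤ 0).
  4. Final stack is the convex hull in CCW order: (0, -7), (5, -1), (-1, 10), (-10, -6).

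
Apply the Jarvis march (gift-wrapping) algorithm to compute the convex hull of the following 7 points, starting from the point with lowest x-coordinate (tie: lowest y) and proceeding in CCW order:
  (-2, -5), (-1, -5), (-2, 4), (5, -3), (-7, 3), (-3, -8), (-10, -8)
Hull (CCW) = [(-10, -8), (-3, -8), (5, -3), (-2, 4), (-7, 3)]

Jarvis march: at each step, from the current hull vertex p, select the next vertex q as the point such that every other point lies strictly to the left of (or on) the directed line p → q. (Equivalently: for every other point r, the cross product (q − p) × (r − p) ≥ 0.)
Starting point (lowest x, tie lowest y): (-10, -8). Wrap until returning to start. Resulting hull: (-10, -8), (-3, -8), (5, -3), (-2, 4), (-7, 3).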